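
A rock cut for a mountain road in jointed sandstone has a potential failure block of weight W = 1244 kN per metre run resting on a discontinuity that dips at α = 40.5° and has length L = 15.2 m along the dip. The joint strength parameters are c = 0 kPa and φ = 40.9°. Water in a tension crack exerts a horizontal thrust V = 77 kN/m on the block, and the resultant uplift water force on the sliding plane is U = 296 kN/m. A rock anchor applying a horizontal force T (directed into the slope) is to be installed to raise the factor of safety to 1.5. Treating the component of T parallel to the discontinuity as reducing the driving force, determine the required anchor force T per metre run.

Resolving forces along and normal to the sliding plane, with the horizontal anchor force T adding T·sinα to the effective normal force and T·cosα acting up the plane against the driving force:
FS = [cL + (W cosα − U − V sinα + T sinα) tanφ] / [W sinα + V cosα − T cosα]
Without the anchor: N' = 599.9 kN/m, driving T_d = 866.5 kN/m, resisting R = 0·15.2 + 599.9·tan40.9° = 519.7 kN/m, FS = 0.60.
Setting FS = 1.5 and solving for T:
1.5·(866.5 − T cos40.5°) = 519.7 + T sin40.5°·tan40.9°
T·(sin40.5°·tan40.9° + 1.5·cos40.5°) = 1.5·866.5 − 519.7
T·(0.6494·0.8662 + 1.5·0.7604) = 1299.7 − 519.7 = 780.0
T·1.7032 = 780.0
T = 458.0 kN/m

T = 458 kN/m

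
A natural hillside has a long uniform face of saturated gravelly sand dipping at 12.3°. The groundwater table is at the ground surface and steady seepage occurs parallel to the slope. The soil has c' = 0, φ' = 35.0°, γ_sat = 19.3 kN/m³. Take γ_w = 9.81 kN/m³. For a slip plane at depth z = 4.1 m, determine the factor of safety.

FS = 1.58

With seepage parallel to the slope and the water table at the surface, the effective normal stress on the slip plane uses the buoyant unit weight γ' = γ_sat − γ_w while the driving shear stress uses γ_sat:
FS = [c' + γ' z cos²β tanφ'] / [γ_sat z sinβ cosβ]
(For c' = 0 this reduces to FS = (γ'/γ_sat)·tanφ'/tanβ.)
γ' = 19.3 − 9.81 = 9.49 kN/m³
Numerator = 0.0 + 9.49·4.1·cos²12.3°·tan35.0° = 0.0 + 9.49·4.1·0.9546·0.7002 = 26.008 kPa
Denominator = 19.3·4.1·sin12.3°·cos12.3° = 19.3·4.1·0.2130·0.9770 = 16.470 kPa
FS = 26.008 / 16.470 = 1.579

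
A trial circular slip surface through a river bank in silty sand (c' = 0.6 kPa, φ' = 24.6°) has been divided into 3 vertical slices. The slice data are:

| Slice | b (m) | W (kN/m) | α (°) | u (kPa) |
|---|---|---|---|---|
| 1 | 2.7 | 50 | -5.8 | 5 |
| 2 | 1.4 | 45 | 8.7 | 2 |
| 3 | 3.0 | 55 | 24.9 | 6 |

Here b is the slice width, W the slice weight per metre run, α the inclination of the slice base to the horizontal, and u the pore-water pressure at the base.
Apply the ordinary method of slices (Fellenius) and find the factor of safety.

Ordinary method of slices: FS = Σ[c'·Δl_i + (W_i cosα_i − u_i·Δl_i)·tanφ'] / Σ W_i sinα_i, with Δl_i = b_i / cosα_i.
Slice 1: Δl = 2.7/cos(-5.8°) = 2.714 m; N'_1 = 50·cos(-5.8°) − 5·2.714 = 36.2; c'Δl = 1.63; W sinα = -5.1
Slice 2: Δl = 1.4/cos8.7° = 1.416 m; N'_2 = 45·cos8.7° − 2·1.416 = 41.6; c'Δl = 0.85; W sinα = 6.8
Slice 3: Δl = 3.0/cos24.9° = 3.307 m; N'_3 = 55·cos24.9° − 6·3.307 = 30.0; c'Δl = 1.98; W sinα = 23.2
Σc'Δl = 4.5 kN/m; ΣN' = 107.9 kN/m; ΣW sinα = 24.9 kN/m
Resisting = 4.5 + 107.9·tan24.6° = 4.5 + 49.4 = 53.8 kN/m
FS = 53.8 / 24.9 = 2.162

FS = 2.16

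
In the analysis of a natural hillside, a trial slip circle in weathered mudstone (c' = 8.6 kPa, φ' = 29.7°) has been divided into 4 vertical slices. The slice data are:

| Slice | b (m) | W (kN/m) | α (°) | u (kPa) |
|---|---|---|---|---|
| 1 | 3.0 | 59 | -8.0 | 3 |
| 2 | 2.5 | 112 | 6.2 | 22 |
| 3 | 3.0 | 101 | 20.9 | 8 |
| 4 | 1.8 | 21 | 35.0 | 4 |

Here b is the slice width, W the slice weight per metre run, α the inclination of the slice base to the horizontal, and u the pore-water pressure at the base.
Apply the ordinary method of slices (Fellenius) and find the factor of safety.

Ordinary method of slices: FS = Σ[c'·Δl_i + (W_i cosα_i − u_i·Δl_i)·tanφ'] / Σ W_i sinα_i, with Δl_i = b_i / cosα_i.
Slice 1: Δl = 3.0/cos(-8.0°) = 3.029 m; N'_1 = 59·cos(-8.0°) − 3·3.029 = 49.3; c'Δl = 26.05; W sinα = -8.2
Slice 2: Δl = 2.5/cos6.2° = 2.515 m; N'_2 = 112·cos6.2° − 22·2.515 = 56.0; c'Δl = 21.63; W sinα = 12.1
Slice 3: Δl = 3.0/cos20.9° = 3.211 m; N'_3 = 101·cos20.9° − 8·3.211 = 68.7; c'Δl = 27.62; W sinα = 36.0
Slice 4: Δl = 1.8/cos35.0° = 2.197 m; N'_4 = 21·cos35.0° − 4·2.197 = 8.4; c'Δl = 18.90; W sinα = 12.0
Σc'Δl = 94.2 kN/m; ΣN' = 182.4 kN/m; ΣW sinα = 52.0 kN/m
Resisting = 94.2 + 182.4·tan29.7° = 94.2 + 104.1 = 198.3 kN/m
FS = 198.3 / 52.0 = 3.815

FS = 3.82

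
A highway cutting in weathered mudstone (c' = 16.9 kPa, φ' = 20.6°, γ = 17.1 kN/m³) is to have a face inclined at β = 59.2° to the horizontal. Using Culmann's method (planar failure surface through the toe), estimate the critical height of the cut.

H_c = 14.55 m

Culmann's analysis gives the critical failure plane at α_cr = (β + φ')/2 = (59.2 + 20.6)/2 = 39.9°, and the critical height
H_c = (4c'/γ) · sinβ cosφ' / [1 − cos(β − φ')]
    = (4·16.9/17.1) · sin59.2°·cos20.6° / [1 − cos(38.6°)]
    = 3.953 · 0.8590·0.9361 / [1 − 0.7815]
    = 3.953 · 0.8040 / 0.2185
    = 14.55 m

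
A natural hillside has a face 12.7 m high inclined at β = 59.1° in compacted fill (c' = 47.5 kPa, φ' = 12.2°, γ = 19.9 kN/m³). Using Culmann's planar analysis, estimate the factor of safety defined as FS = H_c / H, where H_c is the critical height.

H_c = (4c'/γ) · sinβ cosφ' / [1 − cos(β − φ')]
    = (4·47.5/19.9) · sin59.1°·cos12.2° / [1 − cos46.9°]
    = 9.548 · 0.8387 / 0.3167 = 25.28 m
FS = H_c / H = 25.28 / 12.7 = 1.991

FS = 1.99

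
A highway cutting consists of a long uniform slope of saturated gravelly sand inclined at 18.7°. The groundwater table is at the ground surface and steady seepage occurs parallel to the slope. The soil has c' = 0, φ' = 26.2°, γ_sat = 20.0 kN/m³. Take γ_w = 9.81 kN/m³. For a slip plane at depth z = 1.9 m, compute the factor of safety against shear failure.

With seepage parallel to the slope and the water table at the surface, the effective normal stress on the slip plane uses the buoyant unit weight γ' = γ_sat − γ_w while the driving shear stress uses γ_sat:
FS = [c' + γ' z cos²β tanφ'] / [γ_sat z sinβ cosβ]
(For c' = 0 this reduces to FS = (γ'/γ_sat)·tanφ'/tanβ.)
γ' = 20.0 − 9.81 = 10.19 kN/m³
Numerator = 0.0 + 10.19·1.9·cos²18.7°·tan26.2° = 0.0 + 10.19·1.9·0.8972·0.4921 = 8.548 kPa
Denominator = 20.0·1.9·sin18.7°·cos18.7° = 20.0·1.9·0.3206·0.9472 = 11.540 kPa
FS = 8.548 / 11.540 = 0.741

FS = 0.74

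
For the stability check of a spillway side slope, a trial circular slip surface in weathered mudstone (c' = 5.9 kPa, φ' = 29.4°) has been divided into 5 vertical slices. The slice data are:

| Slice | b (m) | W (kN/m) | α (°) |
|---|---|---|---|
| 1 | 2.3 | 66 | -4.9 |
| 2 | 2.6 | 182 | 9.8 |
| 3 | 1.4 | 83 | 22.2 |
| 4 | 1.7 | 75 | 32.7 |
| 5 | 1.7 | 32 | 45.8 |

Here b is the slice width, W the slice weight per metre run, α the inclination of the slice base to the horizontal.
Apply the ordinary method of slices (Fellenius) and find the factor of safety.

Ordinary method of slices: FS = Σ[c'·Δl_i + (W_i cosα_i)·tanφ'] / Σ W_i sinα_i, with Δl_i = b_i / cosα_i.
Slice 1: Δl = 2.3/cos(-4.9°) = 2.308 m; N'_1 = 66·cos(-4.9°) = 65.8; c'Δl = 13.62; W sinα = -5.6
Slice 2: Δl = 2.6/cos9.8° = 2.639 m; N'_2 = 182·cos9.8° = 179.3; c'Δl = 15.57; W sinα = 31.0
Slice 3: Δl = 1.4/cos22.2° = 1.512 m; N'_3 = 83·cos22.2° = 76.8; c'Δl = 8.92; W sinα = 31.4
Slice 4: Δl = 1.7/cos32.7° = 2.020 m; N'_4 = 75·cos32.7° = 63.1; c'Δl = 11.92; W sinα = 40.5
Slice 5: Δl = 1.7/cos45.8° = 2.438 m; N'_5 = 32·cos45.8° = 22.3; c'Δl = 14.39; W sinα = 22.9
Σc'Δl = 64.4 kN/m; ΣN' = 407.4 kN/m; ΣW sinα = 120.2 kN/m
Resisting = 64.4 + 407.4·tan29.4° = 64.4 + 229.5 = 294.0 kN/m
FS = 294.0 / 120.2 = 2.446

FS = 2.45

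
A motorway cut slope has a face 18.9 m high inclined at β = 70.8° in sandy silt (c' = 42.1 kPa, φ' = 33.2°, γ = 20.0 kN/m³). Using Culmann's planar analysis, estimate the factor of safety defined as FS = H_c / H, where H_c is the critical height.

H_c = (4c'/γ) · sinβ cosφ' / [1 − cos(β − φ')]
    = (4·42.1/20.0) · sin70.8°·cos33.2° / [1 − cos37.6°]
    = 8.420 · 0.7902 / 0.2077 = 32.03 m
FS = H_c / H = 32.03 / 18.9 = 1.695

FS = 1.69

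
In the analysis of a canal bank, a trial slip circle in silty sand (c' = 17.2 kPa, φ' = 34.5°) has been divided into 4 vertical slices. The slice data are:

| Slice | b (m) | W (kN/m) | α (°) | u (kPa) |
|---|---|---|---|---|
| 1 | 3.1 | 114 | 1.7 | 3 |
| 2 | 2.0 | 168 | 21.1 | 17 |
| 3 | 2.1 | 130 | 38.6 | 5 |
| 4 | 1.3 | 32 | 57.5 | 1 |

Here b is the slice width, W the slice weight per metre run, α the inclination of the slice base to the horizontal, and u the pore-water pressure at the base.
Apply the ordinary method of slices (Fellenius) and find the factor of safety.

Ordinary method of slices: FS = Σ[c'·Δl_i + (W_i cosα_i − u_i·Δl_i)·tanφ'] / Σ W_i sinα_i, with Δl_i = b_i / cosα_i.
Slice 1: Δl = 3.1/cos1.7° = 3.101 m; N'_1 = 114·cos1.7° − 3·3.101 = 104.6; c'Δl = 53.34; W sinα = 3.4
Slice 2: Δl = 2.0/cos21.1° = 2.144 m; N'_2 = 168·cos21.1° − 17·2.144 = 120.3; c'Δl = 36.87; W sinα = 60.5
Slice 3: Δl = 2.1/cos38.6° = 2.687 m; N'_3 = 130·cos38.6° − 5·2.687 = 88.2; c'Δl = 46.22; W sinα = 81.1
Slice 4: Δl = 1.3/cos57.5° = 2.420 m; N'_4 = 32·cos57.5° − 1·2.420 = 14.8; c'Δl = 41.62; W sinα = 27.0
Σc'Δl = 178.0 kN/m; ΣN' = 327.9 kN/m; ΣW sinα = 172.0 kN/m
Resisting = 178.0 + 327.9·tan34.5° = 178.0 + 225.3 = 403.4 kN/m
FS = 403.4 / 172.0 = 2.346

FS = 2.35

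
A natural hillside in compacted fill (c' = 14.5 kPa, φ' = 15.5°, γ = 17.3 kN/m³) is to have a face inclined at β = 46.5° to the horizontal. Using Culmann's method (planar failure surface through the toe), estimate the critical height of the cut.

Culmann's analysis gives the critical failure plane at α_cr = (β + φ')/2 = (46.5 + 15.5)/2 = 31.0°, and the critical height
H_c = (4c'/γ) · sinβ cosφ' / [1 − cos(β − φ')]
    = (4·14.5/17.3) · sin46.5°·cos15.5° / [1 − cos(31.0°)]
    = 3.353 · 0.7254·0.9636 / [1 − 0.8572]
    = 3.353 · 0.6990 / 0.1428
    = 16.41 m

H_c = 16.41 m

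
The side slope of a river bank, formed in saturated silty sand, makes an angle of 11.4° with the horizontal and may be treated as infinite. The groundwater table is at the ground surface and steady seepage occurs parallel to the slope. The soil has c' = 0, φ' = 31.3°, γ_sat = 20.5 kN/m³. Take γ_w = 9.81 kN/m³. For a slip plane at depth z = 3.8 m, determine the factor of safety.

With seepage parallel to the slope and the water table at the surface, the effective normal stress on the slip plane uses the buoyant unit weight γ' = γ_sat − γ_w while the driving shear stress uses γ_sat:
FS = [c' + γ' z cos²β tanφ'] / [γ_sat z sinβ cosβ]
(For c' = 0 this reduces to FS = (γ'/γ_sat)·tanφ'/tanβ.)
γ' = 20.5 − 9.81 = 10.69 kN/m³
Numerator = 0.0 + 10.69·3.8·cos²11.4°·tan31.3° = 0.0 + 10.69·3.8·0.9609·0.6080 = 23.734 kPa
Denominator = 20.5·3.8·sin11.4°·cos11.4° = 20.5·3.8·0.1977·0.9803 = 15.094 kPa
FS = 23.734 / 15.094 = 1.572

FS = 1.57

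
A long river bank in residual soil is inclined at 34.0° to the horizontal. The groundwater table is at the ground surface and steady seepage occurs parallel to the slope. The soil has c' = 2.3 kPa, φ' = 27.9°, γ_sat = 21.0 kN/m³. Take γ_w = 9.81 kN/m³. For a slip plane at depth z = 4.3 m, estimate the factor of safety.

With seepage parallel to the slope and the water table at the surface, the effective normal stress on the slip plane uses the buoyant unit weight γ' = γ_sat − γ_w while the driving shear stress uses γ_sat:
FS = [c' + γ' z cos²β tanφ'] / [γ_sat z sinβ cosβ]
γ' = 21.0 − 9.81 = 11.19 kN/m³
Numerator = 2.3 + 11.19·4.3·cos²34.0°·tan27.9° = 2.3 + 11.19·4.3·0.6873·0.5295 = 19.810 kPa
Denominator = 21.0·4.3·sin34.0°·cos34.0° = 21.0·4.3·0.5592·0.8290 = 41.862 kPa
FS = 19.810 / 41.862 = 0.473

FS = 0.47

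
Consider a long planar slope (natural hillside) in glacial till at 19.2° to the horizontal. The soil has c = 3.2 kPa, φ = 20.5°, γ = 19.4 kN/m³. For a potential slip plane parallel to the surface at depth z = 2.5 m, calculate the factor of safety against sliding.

FS = 1.29

For an infinite slope with a slip plane parallel to the surface (no pore pressure): FS = [c + γz cos²β tanφ] / [γz sinβ cosβ].
γz = 19.4·2.5 = 48.50 kN/m²
Numerator = 3.2 + 48.50·cos²19.2°·tan20.5° = 3.2 + 48.50·0.8918·0.3739 = 19.372 kPa
Denominator = 48.50·sin19.2°·cos19.2° = 48.50·0.3289·0.9444 = 15.063 kPa
FS = 19.372 / 15.063 = 1.286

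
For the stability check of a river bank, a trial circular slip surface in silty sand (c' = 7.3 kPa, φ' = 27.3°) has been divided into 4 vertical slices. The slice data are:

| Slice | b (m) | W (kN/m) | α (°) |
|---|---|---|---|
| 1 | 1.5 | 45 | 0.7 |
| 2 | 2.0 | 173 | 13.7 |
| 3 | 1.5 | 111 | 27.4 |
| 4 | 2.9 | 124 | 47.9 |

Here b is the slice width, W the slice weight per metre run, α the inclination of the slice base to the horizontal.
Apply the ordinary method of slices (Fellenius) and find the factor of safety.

Ordinary method of slices: FS = Σ[c'·Δl_i + (W_i cosα_i)·tanφ'] / Σ W_i sinα_i, with Δl_i = b_i / cosα_i.
Slice 1: Δl = 1.5/cos0.7° = 1.500 m; N'_1 = 45·cos0.7° = 45.0; c'Δl = 10.95; W sinα = 0.5
Slice 2: Δl = 2.0/cos13.7° = 2.059 m; N'_2 = 173·cos13.7° = 168.1; c'Δl = 15.03; W sinα = 41.0
Slice 3: Δl = 1.5/cos27.4° = 1.690 m; N'_3 = 111·cos27.4° = 98.5; c'Δl = 12.33; W sinα = 51.1
Slice 4: Δl = 2.9/cos47.9° = 4.326 m; N'_4 = 124·cos47.9° = 83.1; c'Δl = 31.58; W sinα = 92.0
Σc'Δl = 69.9 kN/m; ΣN' = 394.8 kN/m; ΣW sinα = 184.6 kN/m
Resisting = 69.9 + 394.8·tan27.3° = 69.9 + 203.7 = 273.6 kN/m
FS = 273.6 / 184.6 = 1.482

FS = 1.48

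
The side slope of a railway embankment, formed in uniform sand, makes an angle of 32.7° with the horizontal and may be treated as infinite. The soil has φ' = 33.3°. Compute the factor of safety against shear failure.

For a dry cohesionless infinite slope the factor of safety is FS = tanφ' / tanβ.
FS = tan33.3° / tan32.7° = 0.6569 / 0.6420 = 1.023

FS = 1.02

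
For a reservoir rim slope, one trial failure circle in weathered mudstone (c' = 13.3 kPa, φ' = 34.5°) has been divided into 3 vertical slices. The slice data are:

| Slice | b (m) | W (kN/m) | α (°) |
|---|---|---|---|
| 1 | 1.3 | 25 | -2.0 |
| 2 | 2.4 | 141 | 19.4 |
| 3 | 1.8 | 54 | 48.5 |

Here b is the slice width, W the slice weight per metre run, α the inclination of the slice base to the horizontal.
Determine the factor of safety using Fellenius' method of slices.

FS = 2.55

Ordinary method of slices: FS = Σ[c'·Δl_i + (W_i cosα_i)·tanφ'] / Σ W_i sinα_i, with Δl_i = b_i / cosα_i.
Slice 1: Δl = 1.3/cos(-2.0°) = 1.301 m; N'_1 = 25·cos(-2.0°) = 25.0; c'Δl = 17.30; W sinα = -0.9
Slice 2: Δl = 2.4/cos19.4° = 2.544 m; N'_2 = 141·cos19.4° = 133.0; c'Δl = 33.84; W sinα = 46.8
Slice 3: Δl = 1.8/cos48.5° = 2.716 m; N'_3 = 54·cos48.5° = 35.8; c'Δl = 36.13; W sinα = 40.4
Σc'Δl = 87.3 kN/m; ΣN' = 193.8 kN/m; ΣW sinα = 86.4 kN/m
Resisting = 87.3 + 193.8·tan34.5° = 87.3 + 133.2 = 220.4 kN/m
FS = 220.4 / 86.4 = 2.551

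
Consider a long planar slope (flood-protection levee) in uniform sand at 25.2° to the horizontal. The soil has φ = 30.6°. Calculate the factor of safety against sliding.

FS = 1.26

For a dry cohesionless infinite slope the factor of safety is FS = tanφ / tanβ.
FS = tan30.6° / tan25.2° = 0.5914 / 0.4706 = 1.257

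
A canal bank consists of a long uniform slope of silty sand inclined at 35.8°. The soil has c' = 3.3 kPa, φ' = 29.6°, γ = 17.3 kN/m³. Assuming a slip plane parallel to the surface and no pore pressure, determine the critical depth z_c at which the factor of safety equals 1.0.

z_c = 1.89 m

Setting FS = 1.00 in FS = [c' + γz cos²β tanφ'] / [γz sinβ cosβ] and solving for z:
z = c' / [γ cosβ (FS·sinβ − cosβ·tanφ')]
  = 3.3 / [17.3·cos35.8°·(1.00·sin35.8° − cos35.8°·tan29.6°)]
  = 3.3 / [17.3·0.8111·(1.00·0.5850 − 0.8111·0.5681)]
  = 3.3 / 1.7428 = 1.893 m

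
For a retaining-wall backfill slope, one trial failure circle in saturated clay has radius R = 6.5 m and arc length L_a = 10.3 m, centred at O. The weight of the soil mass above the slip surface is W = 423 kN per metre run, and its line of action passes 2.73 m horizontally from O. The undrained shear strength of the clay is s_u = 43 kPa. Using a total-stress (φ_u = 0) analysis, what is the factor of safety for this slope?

FS = 2.49

Taking moments about the centre O, the resisting moment is provided by the undrained shear strength acting along the arc:
M_R = s_u·L_a·R = 43·10.30·6.5 = 2878.9 kN·m/m
M_D = W·d = 423·2.73 = 1154.8 kN·m/m
FS = M_R / M_D = 2878.9 / 1154.8 = 2.493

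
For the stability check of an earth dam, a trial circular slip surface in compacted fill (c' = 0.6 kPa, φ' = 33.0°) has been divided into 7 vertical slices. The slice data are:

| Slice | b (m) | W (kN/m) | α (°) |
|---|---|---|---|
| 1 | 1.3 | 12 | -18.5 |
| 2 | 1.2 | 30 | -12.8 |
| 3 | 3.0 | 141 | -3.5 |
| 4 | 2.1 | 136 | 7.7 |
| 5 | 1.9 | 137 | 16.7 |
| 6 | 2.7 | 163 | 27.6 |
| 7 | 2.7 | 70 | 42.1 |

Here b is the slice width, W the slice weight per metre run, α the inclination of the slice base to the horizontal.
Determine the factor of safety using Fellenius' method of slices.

Ordinary method of slices: FS = Σ[c'·Δl_i + (W_i cosα_i)·tanφ'] / Σ W_i sinα_i, with Δl_i = b_i / cosα_i.
Slice 1: Δl = 1.3/cos(-18.5°) = 1.371 m; N'_1 = 12·cos(-18.5°) = 11.4; c'Δl = 0.82; W sinα = -3.8
Slice 2: Δl = 1.2/cos(-12.8°) = 1.231 m; N'_2 = 30·cos(-12.8°) = 29.3; c'Δl = 0.74; W sinα = -6.6
Slice 3: Δl = 3.0/cos(-3.5°) = 3.006 m; N'_3 = 141·cos(-3.5°) = 140.7; c'Δl = 1.80; W sinα = -8.6
Slice 4: Δl = 2.1/cos7.7° = 2.119 m; N'_4 = 136·cos7.7° = 134.8; c'Δl = 1.27; W sinα = 18.2
Slice 5: Δl = 1.9/cos16.7° = 1.984 m; N'_5 = 137·cos16.7° = 131.2; c'Δl = 1.19; W sinα = 39.4
Slice 6: Δl = 2.7/cos27.6° = 3.047 m; N'_6 = 163·cos27.6° = 144.5; c'Δl = 1.83; W sinα = 75.5
Slice 7: Δl = 2.7/cos42.1° = 3.639 m; N'_7 = 70·cos42.1° = 51.9; c'Δl = 2.18; W sinα = 46.9
Σc'Δl = 9.8 kN/m; ΣN' = 643.8 kN/m; ΣW sinα = 161.0 kN/m
Resisting = 9.8 + 643.8·tan33.0° = 9.8 + 418.1 = 427.9 kN/m
FS = 427.9 / 161.0 = 2.658

FS = 2.66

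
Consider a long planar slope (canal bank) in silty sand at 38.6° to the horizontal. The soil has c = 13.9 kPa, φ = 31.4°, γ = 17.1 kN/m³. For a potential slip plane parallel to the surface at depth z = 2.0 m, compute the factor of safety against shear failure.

For an infinite slope with a slip plane parallel to the surface (no pore pressure): FS = [c + γz cos²β tanφ] / [γz sinβ cosβ].
γz = 17.1·2.0 = 34.20 kN/m²
Numerator = 13.9 + 34.20·cos²38.6°·tan31.4° = 13.9 + 34.20·0.6108·0.6104 = 26.650 kPa
Denominator = 34.20·sin38.6°·cos38.6° = 34.20·0.6239·0.7815 = 16.675 kPa
FS = 26.650 / 16.675 = 1.598

FS = 1.60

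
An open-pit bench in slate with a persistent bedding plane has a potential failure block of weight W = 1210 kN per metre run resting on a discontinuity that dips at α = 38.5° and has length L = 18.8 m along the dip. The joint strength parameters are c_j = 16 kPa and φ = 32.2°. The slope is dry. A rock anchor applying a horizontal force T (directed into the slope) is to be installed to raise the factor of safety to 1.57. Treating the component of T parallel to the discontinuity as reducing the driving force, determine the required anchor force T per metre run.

Resolving forces along and normal to the sliding plane, with the horizontal anchor force T adding T·sinα to the effective normal force and T·cosα acting up the plane against the driving force:
FS = [c_jL + (W cosα + T sinα) tanφ] / [W sinα − T cosα]
Without the anchor: N' = 947.0 kN/m, driving T_d = 753.2 kN/m, resisting R = 16·18.8 + 947.0·tan32.2° = 897.1 kN/m, FS = 1.19.
Setting FS = 1.57 and solving for T:
1.57·(753.2 − T cos38.5°) = 897.1 + T sin38.5°·tan32.2°
T·(sin38.5°·tan32.2° + 1.57·cos38.5°) = 1.57·753.2 − 897.1
T·(0.6225·0.6297 + 1.57·0.7826) = 1182.6 − 897.1 = 285.5
T·1.6207 = 285.5
T = 176.1 kN/m

T = 176 kN/m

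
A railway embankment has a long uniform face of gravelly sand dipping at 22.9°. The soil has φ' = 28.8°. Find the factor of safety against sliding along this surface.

FS = 1.30

For a dry cohesionless infinite slope the factor of safety is FS = tanφ' / tanβ.
FS = tan28.8° / tan22.9° = 0.5498 / 0.4224 = 1.301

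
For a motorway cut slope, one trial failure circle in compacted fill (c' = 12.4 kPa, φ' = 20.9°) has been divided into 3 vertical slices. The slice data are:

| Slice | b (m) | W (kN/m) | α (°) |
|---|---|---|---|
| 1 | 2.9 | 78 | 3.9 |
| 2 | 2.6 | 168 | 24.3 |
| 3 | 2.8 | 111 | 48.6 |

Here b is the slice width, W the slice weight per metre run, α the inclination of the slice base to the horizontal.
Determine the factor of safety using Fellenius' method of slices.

Ordinary method of slices: FS = Σ[c'·Δl_i + (W_i cosα_i)·tanφ'] / Σ W_i sinα_i, with Δl_i = b_i / cosα_i.
Slice 1: Δl = 2.9/cos3.9° = 2.907 m; N'_1 = 78·cos3.9° = 77.8; c'Δl = 36.04; W sinα = 5.3
Slice 2: Δl = 2.6/cos24.3° = 2.853 m; N'_2 = 168·cos24.3° = 153.1; c'Δl = 35.37; W sinα = 69.1
Slice 3: Δl = 2.8/cos48.6° = 4.234 m; N'_3 = 111·cos48.6° = 73.4; c'Δl = 52.50; W sinα = 83.3
Σc'Δl = 123.9 kN/m; ΣN' = 304.3 kN/m; ΣW sinα = 157.7 kN/m
Resisting = 123.9 + 304.3·tan20.9° = 123.9 + 116.2 = 240.1 kN/m
FS = 240.1 / 157.7 = 1.523

FS = 1.52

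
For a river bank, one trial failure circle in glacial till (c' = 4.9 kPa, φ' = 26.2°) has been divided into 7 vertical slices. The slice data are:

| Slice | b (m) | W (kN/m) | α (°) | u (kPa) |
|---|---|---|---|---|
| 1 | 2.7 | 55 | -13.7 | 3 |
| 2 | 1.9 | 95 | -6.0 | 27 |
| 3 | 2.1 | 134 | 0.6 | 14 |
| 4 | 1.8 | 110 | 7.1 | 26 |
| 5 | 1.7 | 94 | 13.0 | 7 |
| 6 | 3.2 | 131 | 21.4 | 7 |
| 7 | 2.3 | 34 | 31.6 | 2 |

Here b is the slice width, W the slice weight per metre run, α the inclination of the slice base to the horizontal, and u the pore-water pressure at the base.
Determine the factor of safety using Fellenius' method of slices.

Ordinary method of slices: FS = Σ[c'·Δl_i + (W_i cosα_i − u_i·Δl_i)·tanφ'] / Σ W_i sinα_i, with Δl_i = b_i / cosα_i.
Slice 1: Δl = 2.7/cos(-13.7°) = 2.779 m; N'_1 = 55·cos(-13.7°) − 3·2.779 = 45.1; c'Δl = 13.62; W sinα = -13.0
Slice 2: Δl = 1.9/cos(-6.0°) = 1.910 m; N'_2 = 95·cos(-6.0°) − 27·1.910 = 42.9; c'Δl = 9.36; W sinα = -9.9
Slice 3: Δl = 2.1/cos0.6° = 2.100 m; N'_3 = 134·cos0.6° − 14·2.100 = 104.6; c'Δl = 10.29; W sinα = 1.4
Slice 4: Δl = 1.8/cos7.1° = 1.814 m; N'_4 = 110·cos7.1° − 26·1.814 = 62.0; c'Δl = 8.89; W sinα = 13.6
Slice 5: Δl = 1.7/cos13.0° = 1.745 m; N'_5 = 94·cos13.0° − 7·1.745 = 79.4; c'Δl = 8.55; W sinα = 21.1
Slice 6: Δl = 3.2/cos21.4° = 3.437 m; N'_6 = 131·cos21.4° − 7·3.437 = 97.9; c'Δl = 16.84; W sinα = 47.8
Slice 7: Δl = 2.3/cos31.6° = 2.700 m; N'_7 = 34·cos31.6° − 2·2.700 = 23.6; c'Δl = 13.23; W sinα = 17.8
Σc'Δl = 80.8 kN/m; ΣN' = 455.4 kN/m; ΣW sinα = 78.8 kN/m
Resisting = 80.8 + 455.4·tan26.2° = 80.8 + 224.1 = 304.9 kN/m
FS = 304.9 / 78.8 = 3.869

FS = 3.87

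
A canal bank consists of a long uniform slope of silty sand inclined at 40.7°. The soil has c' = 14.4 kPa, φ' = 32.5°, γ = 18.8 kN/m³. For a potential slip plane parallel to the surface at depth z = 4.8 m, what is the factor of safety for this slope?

FS = 1.06

For an infinite slope with a slip plane parallel to the surface (no pore pressure): FS = [c' + γz cos²β tanφ'] / [γz sinβ cosβ].
γz = 18.8·4.8 = 90.24 kN/m²
Numerator = 14.4 + 90.24·cos²40.7°·tan32.5° = 14.4 + 90.24·0.5748·0.6371 = 47.443 kPa
Denominator = 90.24·sin40.7°·cos40.7° = 90.24·0.6521·0.7581 = 44.613 kPa
FS = 47.443 / 44.613 = 1.063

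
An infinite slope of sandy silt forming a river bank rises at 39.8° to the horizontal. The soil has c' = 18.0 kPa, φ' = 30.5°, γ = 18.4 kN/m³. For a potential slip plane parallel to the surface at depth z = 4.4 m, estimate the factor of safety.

For an infinite slope with a slip plane parallel to the surface (no pore pressure): FS = [c' + γz cos²β tanφ'] / [γz sinβ cosβ].
γz = 18.4·4.4 = 80.96 kN/m²
Numerator = 18.0 + 80.96·cos²39.8°·tan30.5° = 18.0 + 80.96·0.5903·0.5890 = 46.149 kPa
Denominator = 80.96·sin39.8°·cos39.8° = 80.96·0.6401·0.7683 = 39.815 kPa
FS = 46.149 / 39.815 = 1.159

FS = 1.16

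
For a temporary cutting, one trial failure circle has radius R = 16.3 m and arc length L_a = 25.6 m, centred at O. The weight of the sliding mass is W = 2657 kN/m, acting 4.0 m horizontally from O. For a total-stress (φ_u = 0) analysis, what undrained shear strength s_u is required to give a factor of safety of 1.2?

FS = s_u·L_a·R / (W·d), so s_u = FS·W·d / (L_a·R).
s_u = 1.2·2657·4.0 / (25.60·16.3) = 12753.6 / 417.28 = 30.56 kPa

s_u = 30.6 kPa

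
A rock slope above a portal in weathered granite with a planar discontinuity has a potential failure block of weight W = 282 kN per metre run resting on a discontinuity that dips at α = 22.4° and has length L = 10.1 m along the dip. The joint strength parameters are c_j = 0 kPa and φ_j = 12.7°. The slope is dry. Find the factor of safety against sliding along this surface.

Resolving the block weight along and normal to the plane and applying the Mohr–Coulomb strength on the joint:
N' = W cosα = 282·cos22.4° = 260.7 kN/m
Driving force T = W sinα = 282·sin22.4° = 107.5 kN/m
Resisting force R = c_j·L + N'·tanφ_j = 0·10.1 + 260.7·tan12.7° = 0.0 + 58.8 = 58.8 kN/m
FS = R / T = 58.8 / 107.5 = 0.547

FS = 0.55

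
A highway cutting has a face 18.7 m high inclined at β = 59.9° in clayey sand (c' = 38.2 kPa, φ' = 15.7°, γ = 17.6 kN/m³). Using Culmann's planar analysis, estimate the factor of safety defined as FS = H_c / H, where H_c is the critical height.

FS = 1.37

H_c = (4c'/γ) · sinβ cosφ' / [1 − cos(β − φ')]
    = (4·38.2/17.6) · sin59.9°·cos15.7° / [1 − cos44.2°]
    = 8.682 · 0.8329 / 0.2831 = 25.54 m
FS = H_c / H = 25.54 / 18.7 = 1.366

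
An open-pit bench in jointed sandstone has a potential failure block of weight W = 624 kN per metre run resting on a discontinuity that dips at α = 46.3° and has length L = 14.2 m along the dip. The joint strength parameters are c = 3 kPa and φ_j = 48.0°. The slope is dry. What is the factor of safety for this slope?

FS = 1.16

Resolving the block weight along and normal to the plane and applying the Mohr–Coulomb strength on the joint:
N' = W cosα = 624·cos46.3° = 431.1 kN/m
Driving force T = W sinα = 624·sin46.3° = 451.1 kN/m
Resisting force R = c·L + N'·tanφ_j = 3·14.2 + 431.1·tan48.0° = 42.6 + 478.8 = 521.4 kN/m
FS = R / T = 521.4 / 451.1 = 1.156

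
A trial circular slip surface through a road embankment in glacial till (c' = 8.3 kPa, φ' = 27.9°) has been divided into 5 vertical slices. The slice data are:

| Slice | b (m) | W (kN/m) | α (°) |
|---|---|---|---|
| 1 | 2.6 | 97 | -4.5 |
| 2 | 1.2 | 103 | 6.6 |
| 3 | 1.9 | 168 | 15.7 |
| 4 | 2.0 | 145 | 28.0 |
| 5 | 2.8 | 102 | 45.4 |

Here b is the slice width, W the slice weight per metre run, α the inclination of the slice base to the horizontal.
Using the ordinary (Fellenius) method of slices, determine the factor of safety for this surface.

Ordinary method of slices: FS = Σ[c'·Δl_i + (W_i cosα_i)·tanφ'] / Σ W_i sinα_i, with Δl_i = b_i / cosα_i.
Slice 1: Δl = 2.6/cos(-4.5°) = 2.608 m; N'_1 = 97·cos(-4.5°) = 96.7; c'Δl = 21.65; W sinα = -7.6
Slice 2: Δl = 1.2/cos6.6° = 1.208 m; N'_2 = 103·cos6.6° = 102.3; c'Δl = 10.03; W sinα = 11.8
Slice 3: Δl = 1.9/cos15.7° = 1.974 m; N'_3 = 168·cos15.7° = 161.7; c'Δl = 16.38; W sinα = 45.5
Slice 4: Δl = 2.0/cos28.0° = 2.265 m; N'_4 = 145·cos28.0° = 128.0; c'Δl = 18.80; W sinα = 68.1
Slice 5: Δl = 2.8/cos45.4° = 3.988 m; N'_5 = 102·cos45.4° = 71.6; c'Δl = 33.10; W sinα = 72.6
Σc'Δl = 100.0 kN/m; ΣN' = 560.4 kN/m; ΣW sinα = 190.4 kN/m
Resisting = 100.0 + 560.4·tan27.9° = 100.0 + 296.7 = 396.7 kN/m
FS = 396.7 / 190.4 = 2.083

FS = 2.08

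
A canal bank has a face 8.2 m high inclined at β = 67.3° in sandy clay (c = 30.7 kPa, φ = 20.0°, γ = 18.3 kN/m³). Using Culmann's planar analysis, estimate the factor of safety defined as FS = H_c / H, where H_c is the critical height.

H_c = (4c/γ) · sinβ cosφ / [1 − cos(β − φ)]
    = (4·30.7/18.3) · sin67.3°·cos20.0° / [1 − cos47.3°]
    = 6.710 · 0.8669 / 0.3218 = 18.07 m
FS = H_c / H = 18.07 / 8.2 = 2.204

FS = 2.20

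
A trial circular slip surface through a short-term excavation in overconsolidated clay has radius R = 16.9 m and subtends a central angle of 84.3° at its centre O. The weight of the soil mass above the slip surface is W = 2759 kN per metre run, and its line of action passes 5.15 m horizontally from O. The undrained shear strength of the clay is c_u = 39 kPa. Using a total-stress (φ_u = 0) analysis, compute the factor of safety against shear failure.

Taking moments about the centre O, the resisting moment is provided by the undrained shear strength acting along the arc:
Arc length L_a = R·θ = 16.9·(84.3°·π/180) = 16.9·1.4713 = 24.87 m
M_R = c_u·L_a·R = 39·24.87·16.9 = 16388.6 kN·m/m
M_D = W·d = 2759·5.15 = 14208.9 kN·m/m
FS = M_R / M_D = 16388.6 / 14208.9 = 1.153

FS = 1.15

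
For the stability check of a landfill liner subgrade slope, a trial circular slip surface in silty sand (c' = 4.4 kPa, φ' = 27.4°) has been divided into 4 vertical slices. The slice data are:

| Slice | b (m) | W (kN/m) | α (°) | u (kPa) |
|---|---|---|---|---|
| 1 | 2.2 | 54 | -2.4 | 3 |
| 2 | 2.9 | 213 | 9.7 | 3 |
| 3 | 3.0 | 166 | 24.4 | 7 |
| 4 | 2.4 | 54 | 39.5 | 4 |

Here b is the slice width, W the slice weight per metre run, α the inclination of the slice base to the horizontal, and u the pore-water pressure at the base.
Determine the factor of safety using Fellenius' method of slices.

Ordinary method of slices: FS = Σ[c'·Δl_i + (W_i cosα_i − u_i·Δl_i)·tanφ'] / Σ W_i sinα_i, with Δl_i = b_i / cosα_i.
Slice 1: Δl = 2.2/cos(-2.4°) = 2.202 m; N'_1 = 54·cos(-2.4°) − 3·2.202 = 47.3; c'Δl = 9.69; W sinα = -2.3
Slice 2: Δl = 2.9/cos9.7° = 2.942 m; N'_2 = 213·cos9.7° − 3·2.942 = 201.1; c'Δl = 12.95; W sinα = 35.9
Slice 3: Δl = 3.0/cos24.4° = 3.294 m; N'_3 = 166·cos24.4° − 7·3.294 = 128.1; c'Δl = 14.49; W sinα = 68.6
Slice 4: Δl = 2.4/cos39.5° = 3.110 m; N'_4 = 54·cos39.5° − 4·3.110 = 29.2; c'Δl = 13.69; W sinα = 34.3
Σc'Δl = 50.8 kN/m; ΣN' = 405.8 kN/m; ΣW sinα = 136.6 kN/m
Resisting = 50.8 + 405.8·tan27.4° = 50.8 + 210.4 = 261.2 kN/m
FS = 261.2 / 136.6 = 1.913

FS = 1.91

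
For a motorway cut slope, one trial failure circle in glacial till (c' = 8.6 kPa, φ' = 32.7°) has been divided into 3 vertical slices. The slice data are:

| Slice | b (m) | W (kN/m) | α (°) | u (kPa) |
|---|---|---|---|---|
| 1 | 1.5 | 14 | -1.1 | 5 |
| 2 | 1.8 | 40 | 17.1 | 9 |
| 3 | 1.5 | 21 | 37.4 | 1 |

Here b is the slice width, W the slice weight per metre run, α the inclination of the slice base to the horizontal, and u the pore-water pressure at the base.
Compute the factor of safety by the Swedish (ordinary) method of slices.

FS = 3.00

Ordinary method of slices: FS = Σ[c'·Δl_i + (W_i cosα_i − u_i·Δl_i)·tanφ'] / Σ W_i sinα_i, with Δl_i = b_i / cosα_i.
Slice 1: Δl = 1.5/cos(-1.1°) = 1.500 m; N'_1 = 14·cos(-1.1°) − 5·1.500 = 6.5; c'Δl = 12.90; W sinα = -0.3
Slice 2: Δl = 1.8/cos17.1° = 1.883 m; N'_2 = 40·cos17.1° − 9·1.883 = 21.3; c'Δl = 16.20; W sinα = 11.8
Slice 3: Δl = 1.5/cos37.4° = 1.888 m; N'_3 = 21·cos37.4° − 1·1.888 = 14.8; c'Δl = 16.24; W sinα = 12.8
Σc'Δl = 45.3 kN/m; ΣN' = 42.6 kN/m; ΣW sinα = 24.2 kN/m
Resisting = 45.3 + 42.6·tan32.7° = 45.3 + 27.3 = 72.7 kN/m
FS = 72.7 / 24.2 = 2.997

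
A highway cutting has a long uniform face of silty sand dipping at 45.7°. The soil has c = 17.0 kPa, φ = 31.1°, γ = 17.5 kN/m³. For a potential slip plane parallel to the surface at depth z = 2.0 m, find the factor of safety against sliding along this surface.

For an infinite slope with a slip plane parallel to the surface (no pore pressure): FS = [c + γz cos²β tanφ] / [γz sinβ cosβ].
γz = 17.5·2.0 = 35.00 kN/m²
Numerator = 17.0 + 35.00·cos²45.7°·tan31.1° = 17.0 + 35.00·0.4878·0.6032 = 27.299 kPa
Denominator = 35.00·sin45.7°·cos45.7° = 35.00·0.7157·0.6984 = 17.495 kPa
FS = 27.299 / 17.495 = 1.560

FS = 1.56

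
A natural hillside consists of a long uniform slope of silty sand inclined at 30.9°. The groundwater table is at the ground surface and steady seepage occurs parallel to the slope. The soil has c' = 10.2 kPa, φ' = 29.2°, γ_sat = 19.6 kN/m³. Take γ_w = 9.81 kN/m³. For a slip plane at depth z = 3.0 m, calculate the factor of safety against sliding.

With seepage parallel to the slope and the water table at the surface, the effective normal stress on the slip plane uses the buoyant unit weight γ' = γ_sat − γ_w while the driving shear stress uses γ_sat:
FS = [c' + γ' z cos²β tanφ'] / [γ_sat z sinβ cosβ]
γ' = 19.6 − 9.81 = 9.79 kN/m³
Numerator = 10.2 + 9.79·3.0·cos²30.9°·tan29.2° = 10.2 + 9.79·3.0·0.7363·0.5589 = 22.285 kPa
Denominator = 19.6·3.0·sin30.9°·cos30.9° = 19.6·3.0·0.5135·0.8581 = 25.910 kPa
FS = 22.285 / 25.910 = 0.860

FS = 0.86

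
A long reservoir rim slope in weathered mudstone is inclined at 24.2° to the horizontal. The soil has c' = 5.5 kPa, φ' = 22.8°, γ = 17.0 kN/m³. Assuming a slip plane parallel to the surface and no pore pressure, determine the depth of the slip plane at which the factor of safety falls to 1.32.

Setting FS = 1.32 in FS = [c' + γz cos²β tanφ'] / [γz sinβ cosβ] and solving for z:
z = c' / [γ cosβ (FS·sinβ − cosβ·tanφ')]
  = 5.5 / [17.0·cos24.2°·(1.32·sin24.2° − cos24.2°·tan22.8°)]
  = 5.5 / [17.0·0.9121·(1.32·0.4099 − 0.9121·0.4204)]
  = 5.5 / 2.4450 = 2.250 m

z = 2.25 m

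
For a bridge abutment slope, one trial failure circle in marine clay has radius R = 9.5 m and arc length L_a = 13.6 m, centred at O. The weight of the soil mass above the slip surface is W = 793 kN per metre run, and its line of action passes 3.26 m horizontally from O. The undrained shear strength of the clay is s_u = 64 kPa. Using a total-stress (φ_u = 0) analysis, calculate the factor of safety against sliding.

Taking moments about the centre O, the resisting moment is provided by the undrained shear strength acting along the arc:
M_R = s_u·L_a·R = 64·13.60·9.5 = 8268.8 kN·m/m
M_D = W·d = 793·3.26 = 2585.2 kN·m/m
FS = M_R / M_D = 8268.8 / 2585.2 = 3.199

FS = 3.20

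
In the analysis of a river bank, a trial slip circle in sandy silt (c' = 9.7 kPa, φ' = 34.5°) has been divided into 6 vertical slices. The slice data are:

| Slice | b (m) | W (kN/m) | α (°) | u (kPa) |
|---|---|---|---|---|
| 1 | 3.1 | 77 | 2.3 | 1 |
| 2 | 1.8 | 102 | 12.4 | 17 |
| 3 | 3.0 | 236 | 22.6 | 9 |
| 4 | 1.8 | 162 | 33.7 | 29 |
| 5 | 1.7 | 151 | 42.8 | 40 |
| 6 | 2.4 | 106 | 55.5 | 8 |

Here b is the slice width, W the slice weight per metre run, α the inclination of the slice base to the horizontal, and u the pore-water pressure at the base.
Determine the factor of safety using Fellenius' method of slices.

FS = 1.19

Ordinary method of slices: FS = Σ[c'·Δl_i + (W_i cosα_i − u_i·Δl_i)·tanφ'] / Σ W_i sinα_i, with Δl_i = b_i / cosα_i.
Slice 1: Δl = 3.1/cos2.3° = 3.102 m; N'_1 = 77·cos2.3° − 1·3.102 = 73.8; c'Δl = 30.09; W sinα = 3.1
Slice 2: Δl = 1.8/cos12.4° = 1.843 m; N'_2 = 102·cos12.4° − 17·1.843 = 68.3; c'Δl = 17.88; W sinα = 21.9
Slice 3: Δl = 3.0/cos22.6° = 3.250 m; N'_3 = 236·cos22.6° − 9·3.250 = 188.6; c'Δl = 31.52; W sinα = 90.7
Slice 4: Δl = 1.8/cos33.7° = 2.164 m; N'_4 = 162·cos33.7° − 29·2.164 = 72.0; c'Δl = 20.99; W sinα = 89.9
Slice 5: Δl = 1.7/cos42.8° = 2.317 m; N'_5 = 151·cos42.8° − 40·2.317 = 18.1; c'Δl = 22.47; W sinα = 102.6
Slice 6: Δl = 2.4/cos55.5° = 4.237 m; N'_6 = 106·cos55.5° − 8·4.237 = 26.1; c'Δl = 41.10; W sinα = 87.4
Σc'Δl = 164.1 kN/m; ΣN' = 447.0 kN/m; ΣW sinα = 395.5 kN/m
Resisting = 164.1 + 447.0·tan34.5° = 164.1 + 307.2 = 471.3 kN/m
FS = 471.3 / 395.5 = 1.192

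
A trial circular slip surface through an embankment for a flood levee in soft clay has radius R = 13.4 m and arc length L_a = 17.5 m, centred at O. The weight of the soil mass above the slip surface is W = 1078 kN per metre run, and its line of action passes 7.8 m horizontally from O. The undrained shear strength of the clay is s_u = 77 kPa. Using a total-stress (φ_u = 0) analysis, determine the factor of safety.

Taking moments about the centre O, the resisting moment is provided by the undrained shear strength acting along the arc:
M_R = s_u·L_a·R = 77·17.50·13.4 = 18056.5 kN·m/m
M_D = W·d = 1078·7.8 = 8408.4 kN·m/m
FS = M_R / M_D = 18056.5 / 8408.4 = 2.147

FS = 2.15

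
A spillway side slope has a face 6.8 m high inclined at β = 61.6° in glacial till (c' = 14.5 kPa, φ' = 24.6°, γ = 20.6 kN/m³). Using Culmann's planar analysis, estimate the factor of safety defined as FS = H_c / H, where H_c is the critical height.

H_c = (4c'/γ) · sinβ cosφ' / [1 − cos(β − φ')]
    = (4·14.5/20.6) · sin61.6°·cos24.6° / [1 − cos37.0°]
    = 2.816 · 0.7998 / 0.2014 = 11.18 m
FS = H_c / H = 11.18 / 6.8 = 1.645

FS = 1.64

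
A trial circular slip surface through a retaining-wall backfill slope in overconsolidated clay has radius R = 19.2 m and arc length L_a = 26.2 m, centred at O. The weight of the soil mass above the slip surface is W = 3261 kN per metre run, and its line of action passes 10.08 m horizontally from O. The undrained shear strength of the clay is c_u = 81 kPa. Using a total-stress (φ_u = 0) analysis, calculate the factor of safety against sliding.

Taking moments about the centre O, the resisting moment is provided by the undrained shear strength acting along the arc:
M_R = c_u·L_a·R = 81·26.20·19.2 = 40746.2 kN·m/m
M_D = W·d = 3261·10.08 = 32870.9 kN·m/m
FS = M_R / M_D = 40746.2 / 32870.9 = 1.240

FS = 1.24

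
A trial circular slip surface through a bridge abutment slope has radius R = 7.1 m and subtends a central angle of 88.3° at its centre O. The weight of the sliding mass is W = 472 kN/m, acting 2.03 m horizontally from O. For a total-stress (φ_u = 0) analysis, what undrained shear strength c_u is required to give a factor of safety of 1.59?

FS = c_u·L_a·R / (W·d), so c_u = FS·W·d / (L_a·R).
Arc length L_a = R·θ = 7.1·(88.3°·π/180) = 7.1·1.5411 = 10.94 m
c_u = 1.59·472·2.03 / (10.94·7.1) = 1523.5 / 77.69 = 19.61 kPa

c_u = 19.6 kPa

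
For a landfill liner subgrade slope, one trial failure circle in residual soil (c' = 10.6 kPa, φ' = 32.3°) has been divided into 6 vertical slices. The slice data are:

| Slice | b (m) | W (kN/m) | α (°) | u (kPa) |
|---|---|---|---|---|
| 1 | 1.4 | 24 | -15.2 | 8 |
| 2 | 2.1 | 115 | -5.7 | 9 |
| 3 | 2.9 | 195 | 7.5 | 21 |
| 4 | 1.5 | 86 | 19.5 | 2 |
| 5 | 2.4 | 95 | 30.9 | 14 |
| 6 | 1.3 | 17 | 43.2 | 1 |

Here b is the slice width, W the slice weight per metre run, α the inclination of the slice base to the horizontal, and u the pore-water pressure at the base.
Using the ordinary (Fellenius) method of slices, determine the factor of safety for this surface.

Ordinary method of slices: FS = Σ[c'·Δl_i + (W_i cosα_i − u_i·Δl_i)·tanφ'] / Σ W_i sinα_i, with Δl_i = b_i / cosα_i.
Slice 1: Δl = 1.4/cos(-15.2°) = 1.451 m; N'_1 = 24·cos(-15.2°) − 8·1.451 = 11.6; c'Δl = 15.38; W sinα = -6.3
Slice 2: Δl = 2.1/cos(-5.7°) = 2.110 m; N'_2 = 115·cos(-5.7°) − 9·2.110 = 95.4; c'Δl = 22.37; W sinα = -11.4
Slice 3: Δl = 2.9/cos7.5° = 2.925 m; N'_3 = 195·cos7.5° − 21·2.925 = 131.9; c'Δl = 31.01; W sinα = 25.5
Slice 4: Δl = 1.5/cos19.5° = 1.591 m; N'_4 = 86·cos19.5° − 2·1.591 = 77.9; c'Δl = 16.87; W sinα = 28.7
Slice 5: Δl = 2.4/cos30.9° = 2.797 m; N'_5 = 95·cos30.9° − 14·2.797 = 42.4; c'Δl = 29.65; W sinα = 48.8
Slice 6: Δl = 1.3/cos43.2° = 1.783 m; N'_6 = 17·cos43.2° − 1·1.783 = 10.6; c'Δl = 18.90; W sinα = 11.6
Σc'Δl = 134.2 kN/m; ΣN' = 369.8 kN/m; ΣW sinα = 96.9 kN/m
Resisting = 134.2 + 369.8·tan32.3° = 134.2 + 233.7 = 367.9 kN/m
FS = 367.9 / 96.9 = 3.798

FS = 3.80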